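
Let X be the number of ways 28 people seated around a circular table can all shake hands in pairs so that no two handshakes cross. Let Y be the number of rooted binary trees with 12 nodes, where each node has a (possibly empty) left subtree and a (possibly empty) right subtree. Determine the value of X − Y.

2466428

With 28 = 2·14 people, non-crossing handshake pairings are non-crossing perfect matchings on a circle, counted by C_14. So X = C_14 = 2674440.
There are C_n binary search tree shapes on n keys; with n = 12 that is C_12. So Y = C_12 = 208012.
X − Y = 2674440 − 208012 = 2466428.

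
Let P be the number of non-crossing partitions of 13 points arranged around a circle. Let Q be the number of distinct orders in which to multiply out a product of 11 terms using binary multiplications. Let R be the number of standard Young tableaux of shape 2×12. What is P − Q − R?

518092

Non-crossing partitions of an n-element set are counted by C_n; here n = 13. So P = C_13 = 742900.
Bracketing 11 factors into binary products is counted by C_{11−1} = C_10. So Q = C_10 = 16796.
By the hook-length formula (or a Dyck-path bijection), SYT of shape 2×12 number C_12. So R = C_12 = 208012.
P − Q − R = 742900 − 16796 − 208012 = 518092.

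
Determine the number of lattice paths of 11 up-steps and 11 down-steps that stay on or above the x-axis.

58786

Dyck paths of semilength n (length 2n) are counted by C_n; here n = 11.
C_11 = C(22,11)/12 = 705432/12 = 58786.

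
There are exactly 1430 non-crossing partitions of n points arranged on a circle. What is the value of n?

Non-crossing partitions of [n] are counted by C_n. Since C_8 = 1430, the index is 8.

8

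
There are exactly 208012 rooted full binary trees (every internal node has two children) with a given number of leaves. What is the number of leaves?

Full binary trees with L leaves are counted by C_{L−1}; 208012 = C_12.
So the index is 12, and the number of leaves is 12 + 1 = 13.

13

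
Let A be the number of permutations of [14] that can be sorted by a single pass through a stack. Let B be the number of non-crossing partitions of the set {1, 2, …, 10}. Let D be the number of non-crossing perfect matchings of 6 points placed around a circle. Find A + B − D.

2691231

Stack-sortable permutations are exactly the 231-avoiding ones, counted by C_n; here n = 14. So A = C_14 = 2674440.
Non-crossing partitions of an n-element set are counted by C_n; here n = 10. So B = C_10 = 16796.
Pairing 6 circle points by 3 non-crossing chords gives C_3 matchings. So D = C_3 = 5.
A + B − D = 2674440 + 16796 − 5 = 2691231.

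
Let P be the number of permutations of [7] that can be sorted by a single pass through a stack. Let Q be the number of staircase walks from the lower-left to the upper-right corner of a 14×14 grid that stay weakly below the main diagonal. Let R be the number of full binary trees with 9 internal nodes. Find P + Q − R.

2670007

Stack-sortable permutations are exactly the 231-avoiding ones, counted by C_n; here n = 7. So P = C_7 = 429.
Sub-diagonal monotone paths from (0,0) to (14,14) biject with Dyck paths of semilength 14, giving C_14. So Q = C_14 = 2674440.
The number of full binary trees on 9 internal nodes is the Catalan number C_9. So R = C_9 = 4862.
P + Q − R = 429 + 2674440 − 4862 = 2670007.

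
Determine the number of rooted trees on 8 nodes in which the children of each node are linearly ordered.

Rooted ordered (plane) trees on m nodes have m−1 edges and are counted by C_{m−1}; m = 8 gives C_7.
C_7 = C_6 · 2(2·6+1)/(6+2) = 132 · 26/8 = 429.

429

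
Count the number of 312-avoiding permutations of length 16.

35357670

Permutations of [n] avoiding any single length-3 pattern are counted by C_n; here n = 16.
C_16 = C_15 · 2(2·15+1)/(15+2) = 9694845 · 62/17 = 35357670.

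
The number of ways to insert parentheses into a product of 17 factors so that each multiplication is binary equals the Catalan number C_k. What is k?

16

Bracketing 17 factors into binary products is counted by C_{17−1} = C_16.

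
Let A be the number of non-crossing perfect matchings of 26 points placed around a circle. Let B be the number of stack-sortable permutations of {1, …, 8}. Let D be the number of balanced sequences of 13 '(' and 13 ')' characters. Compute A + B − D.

1430

Non-crossing perfect matchings of 2n points on a circle are counted by C_n; with 26 points, n = 13. So A = C_13 = 742900.
Stack-sortable permutations are exactly the 231-avoiding ones, counted by C_n; here n = 8. So B = C_8 = 1430.
Balanced strings of n pairs of brackets are counted by C_n; here n = 13. So D = C_13 = 742900.
A + B − D = 742900 + 1430 − 742900 = 1430.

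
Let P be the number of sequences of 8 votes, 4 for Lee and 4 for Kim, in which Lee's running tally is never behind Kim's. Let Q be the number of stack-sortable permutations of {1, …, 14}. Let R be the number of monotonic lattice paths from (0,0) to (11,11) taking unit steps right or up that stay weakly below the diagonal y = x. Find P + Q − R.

2615668

Ballot sequences with n votes each where one side never trails are Dyck words, counted by C_n; here n = 4. So P = C_4 = 14.
Stack-sortable permutations are exactly the 231-avoiding ones, counted by C_n; here n = 14. So Q = C_14 = 2674440.
Sub-diagonal monotone paths from (0,0) to (11,11) biject with Dyck paths of semilength 11, giving C_11. So R = C_11 = 58786.
P + Q − R = 14 + 2674440 − 58786 = 2615668.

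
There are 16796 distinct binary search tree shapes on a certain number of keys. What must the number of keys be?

10

Binary search tree shapes on n keys are counted by C_n, and C_10 = 16796.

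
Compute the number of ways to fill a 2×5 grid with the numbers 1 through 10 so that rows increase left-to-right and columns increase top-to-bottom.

Standard Young tableaux of shape 2×n are counted by C_n; here n = 5.
C_5 = 42.

42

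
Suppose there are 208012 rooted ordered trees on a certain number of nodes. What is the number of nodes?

13

Rooted ordered trees on m nodes are counted by C_{m−1}. The Catalan number equal to 208012 is C_12.
So the index is 12, and the number of nodes is 12 + 1 = 13.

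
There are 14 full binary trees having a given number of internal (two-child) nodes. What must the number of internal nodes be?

Full binary trees with n internal nodes are counted by C_n. Since C_4 = 14, the index is 4.

4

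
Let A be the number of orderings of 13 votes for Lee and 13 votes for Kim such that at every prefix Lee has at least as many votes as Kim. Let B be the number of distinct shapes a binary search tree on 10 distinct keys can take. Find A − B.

Reading a vote for the leader as '(' and for the other as ')' turns such a sequence into a balanced string of 13 pairs, so the count is C_13. So A = C_13 = 742900.
Rooted binary trees with 10 nodes (each child slot possibly empty) number C_10. So B = C_10 = 16796.
A − B = 742900 − 16796 = 726104.

726104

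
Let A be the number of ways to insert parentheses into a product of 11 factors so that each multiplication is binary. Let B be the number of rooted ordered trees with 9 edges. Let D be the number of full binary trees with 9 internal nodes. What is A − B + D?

16796

Bracketing 11 factors into binary products is counted by C_{11−1} = C_10. So A = C_10 = 16796.
A rooted plane tree with 9 edges has 10 nodes, and the count is C_9. So B = C_9 = 4862.
Full binary trees with n internal nodes are counted by C_n; here n = 9. So D = C_9 = 4862.
A − B + D = 16796 − 4862 + 4862 = 16796.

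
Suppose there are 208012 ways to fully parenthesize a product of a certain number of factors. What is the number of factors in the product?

Parenthesizations of m factors are counted by C_{m−1}. The Catalan number equal to 208012 is C_12.
So the index is 12, and the number of factors is 12 + 1 = 13.

13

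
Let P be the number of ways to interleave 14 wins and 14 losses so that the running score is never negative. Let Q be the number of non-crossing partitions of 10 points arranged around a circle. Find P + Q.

Reading a vote for the leader as '(' and for the other as ')' turns such a sequence into a balanced string of 14 pairs, so the count is C_14. So P = C_14 = 2674440.
Non-crossing partitions of an n-element set are counted by C_n; here n = 10. So Q = C_10 = 16796.
P + Q = 2674440 + 16796 = 2691236.

2691236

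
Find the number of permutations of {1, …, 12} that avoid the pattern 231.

208012

Permutations of [n] avoiding any single length-3 pattern are counted by C_n; here n = 12.
C_12 = 208012.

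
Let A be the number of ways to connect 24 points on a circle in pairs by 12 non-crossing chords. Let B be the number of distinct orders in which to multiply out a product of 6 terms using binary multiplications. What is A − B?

Pairing 24 circle points by 12 non-crossing chords gives C_12 matchings. So A = C_12 = 208012.
Parenthesizations of m factors correspond to full binary trees with m leaves, counted by C_{m−1}; m = 6 gives C_5. So B = C_5 = 42.
A − B = 208012 − 42 = 207970.

207970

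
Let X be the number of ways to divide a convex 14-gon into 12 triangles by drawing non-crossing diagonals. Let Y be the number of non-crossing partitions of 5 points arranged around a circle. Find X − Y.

The number of triangulations of a 14-gon is the Catalan number C_12 (index = sides − 2). So X = C_12 = 208012.
Non-crossing partitions of an n-element set are counted by C_n; here n = 5. So Y = C_5 = 42.
X − Y = 208012 − 42 = 207970.

207970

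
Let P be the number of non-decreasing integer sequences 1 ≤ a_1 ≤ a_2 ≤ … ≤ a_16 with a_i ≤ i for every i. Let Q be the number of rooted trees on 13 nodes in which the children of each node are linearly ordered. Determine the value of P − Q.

35149658

Such sub-staircase sequences of length n are counted by C_n; here n = 16. So P = C_16 = 35357670.
A rooted plane tree on 13 nodes has 12 edges, and such trees are counted by C_12. So Q = C_12 = 208012.
P − Q = 35357670 − 208012 = 35149658.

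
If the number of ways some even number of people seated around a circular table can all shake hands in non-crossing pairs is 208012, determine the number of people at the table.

24

Non-crossing handshake pairings of 2n people are counted by C_n; 208012 = C_12.
So n = 12, and there are 2n = 24 people.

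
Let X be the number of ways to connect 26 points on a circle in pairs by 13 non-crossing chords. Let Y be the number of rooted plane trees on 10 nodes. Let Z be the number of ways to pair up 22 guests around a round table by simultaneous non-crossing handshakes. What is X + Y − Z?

Non-crossing perfect matchings of 2n points on a circle are counted by C_n; with 26 points, n = 13. So X = C_13 = 742900.
A rooted plane tree on 10 nodes has 9 edges, and such trees are counted by C_9. So Y = C_9 = 4862.
With 22 = 2·11 people, non-crossing handshake pairings are non-crossing perfect matchings on a circle, counted by C_11. So Z = C_11 = 58786.
X + Y − Z = 742900 + 4862 − 58786 = 688976.

688976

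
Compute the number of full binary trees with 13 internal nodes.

742900

The number of full binary trees on 13 internal nodes is the Catalan number C_13.
C_13 = C(26,13)/14 = 10400600/14 = 742900.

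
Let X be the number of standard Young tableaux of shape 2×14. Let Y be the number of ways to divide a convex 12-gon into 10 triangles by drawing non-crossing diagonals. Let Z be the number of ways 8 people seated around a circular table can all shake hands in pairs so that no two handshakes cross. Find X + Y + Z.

2691250

By the hook-length formula (or a Dyck-path bijection), SYT of shape 2×14 number C_14. So X = C_14 = 2674440.
Triangulations of a convex m-gon are counted by C_{m−2}; with m = 12 this is C_10. So Y = C_10 = 16796.
Non-crossing handshake pairings of 2n people are counted by C_n; 8 people gives n = 4. So Z = C_4 = 14.
X + Y + Z = 2674440 + 16796 + 14 = 2691250.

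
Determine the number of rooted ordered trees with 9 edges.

A rooted plane tree with 9 edges has 10 nodes, and the count is C_9.
C_9 = 4862.

4862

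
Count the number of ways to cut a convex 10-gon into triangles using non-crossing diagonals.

The number of triangulations of a 10-gon is the Catalan number C_8 (index = sides − 2).
C_8 = C(16,8)/9 = 12870/9 = 1430.

1430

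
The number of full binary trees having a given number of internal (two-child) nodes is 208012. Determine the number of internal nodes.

Full binary trees with n internal nodes are counted by C_n. Since C_12 = 208012, the index is 12.

12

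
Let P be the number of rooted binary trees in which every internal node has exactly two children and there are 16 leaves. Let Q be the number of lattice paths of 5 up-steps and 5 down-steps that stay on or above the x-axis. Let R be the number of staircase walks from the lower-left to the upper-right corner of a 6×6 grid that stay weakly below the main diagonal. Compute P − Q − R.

9694671

A full binary tree with L leaves has L−1 internal nodes and is counted by C_{L−1}; L = 16 gives C_15. So P = C_15 = 9694845.
Paths of 5 up- and 5 down-steps that never dip below the axis are Dyck paths; their count is C_5. So Q = C_5 = 42.
Monotone paths in an n×n grid that stay weakly below the diagonal are counted by C_n; here n = 6. So R = C_6 = 132.
P − Q − R = 9694845 − 42 − 132 = 9694671.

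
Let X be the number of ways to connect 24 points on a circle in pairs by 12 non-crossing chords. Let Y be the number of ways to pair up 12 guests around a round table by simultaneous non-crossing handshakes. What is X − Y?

Pairing 24 circle points by 12 non-crossing chords gives C_12 matchings. So X = C_12 = 208012.
Non-crossing handshake pairings of 2n people are counted by C_n; 12 people gives n = 6. So Y = C_6 = 132.
X − Y = 208012 − 132 = 207880.

207880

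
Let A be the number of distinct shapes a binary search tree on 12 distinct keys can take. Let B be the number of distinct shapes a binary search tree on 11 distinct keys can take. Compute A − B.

Rooted binary trees with 12 nodes (each child slot possibly empty) number C_12. So A = C_12 = 208012.
There are C_n binary search tree shapes on n keys; with n = 11 that is C_11. So B = C_11 = 58786.
A − B = 208012 − 58786 = 149226.

149226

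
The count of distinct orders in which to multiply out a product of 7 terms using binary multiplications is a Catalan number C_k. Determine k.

6

Parenthesizations of m factors correspond to full binary trees with m leaves, counted by C_{m−1}; m = 7 gives C_6.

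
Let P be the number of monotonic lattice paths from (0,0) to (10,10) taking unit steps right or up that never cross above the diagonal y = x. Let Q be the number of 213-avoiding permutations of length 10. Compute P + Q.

33592

Monotone paths in an n×n grid that stay weakly below the diagonal are counted by C_n; here n = 10. So P = C_10 = 16796.
For any fixed pattern of length 3, the pattern-avoiding permutations of [10] number C_10. So Q = C_10 = 16796.
P + Q = 16796 + 16796 = 33592.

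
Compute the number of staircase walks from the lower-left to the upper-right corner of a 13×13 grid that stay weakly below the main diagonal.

Monotone paths in an n×n grid that stay weakly below the diagonal are counted by C_n; here n = 13.
C_13 = C(26,13)/14 = 10400600/14 = 742900.

742900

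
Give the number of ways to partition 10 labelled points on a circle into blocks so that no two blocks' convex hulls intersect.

Non-crossing partitions of an n-element set are counted by C_n; here n = 10.
C_10 = C(20,10)/11 = 184756/11 = 16796.

16796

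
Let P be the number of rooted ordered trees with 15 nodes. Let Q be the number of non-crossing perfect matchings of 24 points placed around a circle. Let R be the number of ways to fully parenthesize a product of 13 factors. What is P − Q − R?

2258416

Rooted ordered (plane) trees on m nodes have m−1 edges and are counted by C_{m−1}; m = 15 gives C_14. So P = C_14 = 2674440.
Pairing 24 circle points by 12 non-crossing chords gives C_12 matchings. So Q = C_12 = 208012.
Parenthesizations of m factors correspond to full binary trees with m leaves, counted by C_{m−1}; m = 13 gives C_12. So R = C_12 = 208012.
P − Q − R = 2674440 − 208012 − 208012 = 2258416.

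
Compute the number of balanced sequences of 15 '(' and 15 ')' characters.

Balanced strings of n pairs of brackets are counted by C_n; here n = 15.
C_15 = C_14 · 2(2·14+1)/(14+2) = 2674440 · 58/16 = 9694845.

9694845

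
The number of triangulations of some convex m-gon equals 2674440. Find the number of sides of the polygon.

16

Triangulations of a convex m-gon are counted by C_{m−2}, and C_14 = 2674440.
So m − 2 = 14, giving m = 16 sides.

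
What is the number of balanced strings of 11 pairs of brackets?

58786

A balanced arrangement of 11 bracket pairs is a Dyck word of semilength 11, so the count is C_11.
C_11 = C(22,11)/12 = 705432/12 = 58786.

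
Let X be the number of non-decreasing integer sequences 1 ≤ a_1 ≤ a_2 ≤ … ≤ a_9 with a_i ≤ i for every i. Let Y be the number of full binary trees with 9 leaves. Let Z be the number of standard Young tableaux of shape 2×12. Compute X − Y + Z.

211444

Such sub-staircase sequences of length n are counted by C_n; here n = 9. So X = C_9 = 4862.
A full binary tree with L leaves has L−1 internal nodes and is counted by C_{L−1}; L = 9 gives C_8. So Y = C_8 = 1430.
By the hook-length formula (or a Dyck-path bijection), SYT of shape 2×12 number C_12. So Z = C_12 = 208012.
X − Y + Z = 4862 − 1430 + 208012 = 211444.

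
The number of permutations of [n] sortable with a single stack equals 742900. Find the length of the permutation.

13

Stack-sortable permutations of [n] are counted by C_n; 742900 = C_13.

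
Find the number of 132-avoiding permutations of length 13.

For any fixed pattern of length 3, the pattern-avoiding permutations of [13] number C_13.
C_13 = C(26,13)/14 = 10400600/14 = 742900.

742900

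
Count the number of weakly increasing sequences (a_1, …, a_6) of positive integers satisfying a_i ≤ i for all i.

Weakly increasing sequences with a_i ≤ i biject with Dyck paths of semilength 6, so there are C_6.
C_6 = C(12,6)/7 = 924/7 = 132.

132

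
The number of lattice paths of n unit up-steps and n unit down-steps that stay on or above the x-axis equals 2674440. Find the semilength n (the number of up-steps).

Dyck paths of semilength n are counted by C_n, and C_14 = 2674440.

14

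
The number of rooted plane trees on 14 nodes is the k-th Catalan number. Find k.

13

A rooted plane tree on 14 nodes has 13 edges, and such trees are counted by C_13.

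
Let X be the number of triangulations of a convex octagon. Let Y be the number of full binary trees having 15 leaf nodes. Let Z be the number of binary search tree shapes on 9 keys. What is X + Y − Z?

A convex 8-gon is triangulated into 6 triangles, and the number of such triangulations is the Catalan number C_{8−2} = C_6. So X = C_6 = 132.
A full binary tree with L leaves has L−1 internal nodes and is counted by C_{L−1}; L = 15 gives C_14. So Y = C_14 = 2674440.
Binary trees (left/right distinguished) on n nodes are counted by C_n; here n = 9. So Z = C_9 = 4862.
X + Y − Z = 132 + 2674440 − 4862 = 2669710.

2669710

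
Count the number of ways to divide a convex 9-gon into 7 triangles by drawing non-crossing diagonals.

A convex 9-gon is triangulated into 7 triangles, and the number of such triangulations is the Catalan number C_{9−2} = C_7.
C_7 = C_6 · 2(2·6+1)/(6+2) = 132 · 26/8 = 429.

429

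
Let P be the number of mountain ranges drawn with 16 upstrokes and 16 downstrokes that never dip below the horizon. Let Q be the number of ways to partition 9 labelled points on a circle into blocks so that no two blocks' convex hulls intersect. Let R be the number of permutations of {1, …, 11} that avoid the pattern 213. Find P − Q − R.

35294022

Dyck paths of semilength n (length 2n) are counted by C_n; here n = 16. So P = C_16 = 35357670.
Non-crossing partitions of an n-element set are counted by C_n; here n = 9. So Q = C_9 = 4862.
For any fixed pattern of length 3, the pattern-avoiding permutations of [11] number C_11. So R = C_11 = 58786.
P − Q − R = 35357670 − 4862 − 58786 = 35294022.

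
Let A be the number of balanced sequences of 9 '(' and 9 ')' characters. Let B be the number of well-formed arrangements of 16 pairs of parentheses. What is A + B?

With 9 pairs the number of balanced bracket strings is the Catalan number C_9. So A = C_9 = 4862.
Balanced strings of n pairs of brackets are counted by C_n; here n = 16. So B = C_16 = 35357670.
A + B = 4862 + 35357670 = 35362532.

35362532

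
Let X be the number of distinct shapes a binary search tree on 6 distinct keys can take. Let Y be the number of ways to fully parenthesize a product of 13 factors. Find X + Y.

208144

Rooted binary trees with 6 nodes (each child slot possibly empty) number C_6. So X = C_6 = 132.
Ways to associate a product of 13 factors correspond to binary trees on 13 leaves, so the count is C_12. So Y = C_12 = 208012.
X + Y = 132 + 208012 = 208144.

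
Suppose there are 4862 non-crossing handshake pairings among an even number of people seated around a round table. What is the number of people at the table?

18

Non-crossing handshake pairings of 2n people are counted by C_n, and C_9 = 4862.
So n = 9, and there are 2n = 18 people.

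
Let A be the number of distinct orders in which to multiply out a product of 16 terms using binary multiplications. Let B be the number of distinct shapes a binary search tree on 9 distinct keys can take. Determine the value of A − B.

9689983

Ways to associate a product of 16 factors correspond to binary trees on 16 leaves, so the count is C_15. So A = C_15 = 9694845.
There are C_n binary search tree shapes on n keys; with n = 9 that is C_9. So B = C_9 = 4862.
A − B = 9694845 − 4862 = 9689983.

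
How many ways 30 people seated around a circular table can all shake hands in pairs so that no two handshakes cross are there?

With 30 = 2·15 people, non-crossing handshake pairings are non-crossing perfect matchings on a circle, counted by C_15.
C_15 = C_14 · 2(2·14+1)/(14+2) = 2674440 · 58/16 = 9694845.

9694845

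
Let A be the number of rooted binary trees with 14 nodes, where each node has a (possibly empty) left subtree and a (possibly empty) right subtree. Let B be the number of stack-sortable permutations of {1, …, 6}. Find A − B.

Binary trees (left/right distinguished) on n nodes are counted by C_n; here n = 14. So A = C_14 = 2674440.
By Knuth's characterisation, the stack-sortable permutations of length 6 are the 231-avoiders, numbering C_6. So B = C_6 = 132.
A − B = 2674440 − 132 = 2674308.

2674308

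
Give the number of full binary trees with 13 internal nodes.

The number of full binary trees on 13 internal nodes is the Catalan number C_13.
C_13 = C(26,13)/14 = 10400600/14 = 742900.

742900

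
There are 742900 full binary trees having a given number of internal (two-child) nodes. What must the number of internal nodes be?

13

Full binary trees with n internal nodes are counted by C_n. Since C_13 = 742900, the index is 13.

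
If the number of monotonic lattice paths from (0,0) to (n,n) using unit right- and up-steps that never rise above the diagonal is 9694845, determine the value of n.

15

Such diagonal-avoiding paths in an n×n grid are counted by C_n, and C_15 = 9694845.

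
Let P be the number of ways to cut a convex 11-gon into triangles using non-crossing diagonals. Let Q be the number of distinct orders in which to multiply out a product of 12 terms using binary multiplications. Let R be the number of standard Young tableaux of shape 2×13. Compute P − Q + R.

688976

A convex 11-gon is triangulated into 9 triangles, and the number of such triangulations is the Catalan number C_{11−2} = C_9. So P = C_9 = 4862.
Bracketing 12 factors into binary products is counted by C_{12−1} = C_11. So Q = C_11 = 58786.
Standard Young tableaux of shape 2×n are counted by C_n; here n = 13. So R = C_13 = 742900.
P − Q + R = 4862 − 58786 + 742900 = 688976.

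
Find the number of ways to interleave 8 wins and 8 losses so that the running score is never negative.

Reading a vote for the leader as '(' and for the other as ')' turns such a sequence into a balanced string of 8 pairs, so the count is C_8.
C_8 = C_7 · 2(2·7+1)/(7+2) = 429 · 30/9 = 1430.

1430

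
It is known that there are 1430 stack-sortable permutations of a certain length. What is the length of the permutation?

8

Stack-sortable permutations of [n] are counted by C_n; 1430 = C_8.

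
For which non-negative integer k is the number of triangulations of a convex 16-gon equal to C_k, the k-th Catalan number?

Triangulations of a convex m-gon are counted by C_{m−2}; with m = 16 this is C_14.

14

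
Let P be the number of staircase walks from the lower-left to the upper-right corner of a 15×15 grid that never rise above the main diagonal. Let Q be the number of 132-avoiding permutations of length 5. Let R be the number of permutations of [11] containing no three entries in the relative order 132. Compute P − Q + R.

Monotone paths in an n×n grid that stay weakly below the diagonal are counted by C_n; here n = 15. So P = C_15 = 9694845.
For any fixed pattern of length 3, the pattern-avoiding permutations of [5] number C_5. So Q = C_5 = 42.
For any fixed pattern of length 3, the pattern-avoiding permutations of [11] number C_11. So R = C_11 = 58786.
P − Q + R = 9694845 − 42 + 58786 = 9753589.

9753589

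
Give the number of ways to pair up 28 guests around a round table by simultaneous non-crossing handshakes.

2674440

With 28 = 2·14 people, non-crossing handshake pairings are non-crossing perfect matchings on a circle, counted by C_14.
C_14 = C(28,14)/15 = 40116600/15 = 2674440.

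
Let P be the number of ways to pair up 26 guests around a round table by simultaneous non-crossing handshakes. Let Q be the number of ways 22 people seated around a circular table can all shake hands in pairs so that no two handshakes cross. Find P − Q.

684114

Non-crossing handshake pairings of 2n people are counted by C_n; 26 people gives n = 13. So P = C_13 = 742900.
With 22 = 2·11 people, non-crossing handshake pairings are non-crossing perfect matchings on a circle, counted by C_11. So Q = C_11 = 58786.
P − Q = 742900 − 58786 = 684114.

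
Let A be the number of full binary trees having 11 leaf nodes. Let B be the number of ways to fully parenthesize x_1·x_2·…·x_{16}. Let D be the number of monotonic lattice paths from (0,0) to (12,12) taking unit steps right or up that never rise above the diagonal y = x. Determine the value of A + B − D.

A full binary tree with L leaves has L−1 internal nodes and is counted by C_{L−1}; L = 11 gives C_10. So A = C_10 = 16796.
Ways to associate a product of 16 factors correspond to binary trees on 16 leaves, so the count is C_15. So B = C_15 = 9694845.
Monotone paths in an n×n grid that stay weakly below the diagonal are counted by C_n; here n = 12. So D = C_12 = 208012.
A + B − D = 16796 + 9694845 − 208012 = 9503629.

9503629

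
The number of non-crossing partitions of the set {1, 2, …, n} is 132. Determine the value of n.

Non-crossing partitions of [n] are counted by C_n. The Catalan number equal to 132 is C_6.

6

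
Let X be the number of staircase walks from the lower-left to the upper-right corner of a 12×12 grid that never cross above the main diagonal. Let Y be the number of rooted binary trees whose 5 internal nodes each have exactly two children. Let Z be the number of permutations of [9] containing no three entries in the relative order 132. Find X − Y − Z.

203108

Sub-diagonal monotone paths from (0,0) to (12,12) biject with Dyck paths of semilength 12, giving C_12. So X = C_12 = 208012.
Full binary trees with n internal nodes are counted by C_n; here n = 5. So Y = C_5 = 42.
For any fixed pattern of length 3, the pattern-avoiding permutations of [9] number C_9. So Z = C_9 = 4862.
X − Y − Z = 208012 − 42 − 4862 = 203108.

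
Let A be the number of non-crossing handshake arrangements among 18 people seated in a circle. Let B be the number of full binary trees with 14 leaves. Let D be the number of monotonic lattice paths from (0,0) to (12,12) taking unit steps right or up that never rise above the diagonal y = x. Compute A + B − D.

With 18 = 2·9 people, non-crossing handshake pairings are non-crossing perfect matchings on a circle, counted by C_9. So A = C_9 = 4862.
A full binary tree with L leaves has L−1 internal nodes and is counted by C_{L−1}; L = 14 gives C_13. So B = C_13 = 742900.
Sub-diagonal monotone paths from (0,0) to (12,12) biject with Dyck paths of semilength 12, giving C_12. So D = C_12 = 208012.
A + B − D = 4862 + 742900 − 208012 = 539750.

539750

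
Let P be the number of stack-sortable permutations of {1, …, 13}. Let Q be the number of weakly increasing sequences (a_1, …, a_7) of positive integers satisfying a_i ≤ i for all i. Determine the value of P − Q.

742471

Stack-sortable permutations are exactly the 231-avoiding ones, counted by C_n; here n = 13. So P = C_13 = 742900.
Weakly increasing sequences with a_i ≤ i biject with Dyck paths of semilength 7, so there are C_7. So Q = C_7 = 429.
P − Q = 742900 − 429 = 742471.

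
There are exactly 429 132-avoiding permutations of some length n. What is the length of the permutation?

Permutations of [n] avoiding a fixed length-3 pattern are counted by C_n. Since C_7 = 429, the index is 7.

7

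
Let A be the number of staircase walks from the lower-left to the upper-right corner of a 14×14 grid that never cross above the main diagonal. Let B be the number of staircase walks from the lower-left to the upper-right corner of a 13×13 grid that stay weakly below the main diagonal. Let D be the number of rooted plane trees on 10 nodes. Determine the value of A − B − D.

Monotone paths in an n×n grid that stay weakly below the diagonal are counted by C_n; here n = 14. So A = C_14 = 2674440.
Monotone paths in an n×n grid that stay weakly below the diagonal are counted by C_n; here n = 13. So B = C_13 = 742900.
Rooted ordered (plane) trees on m nodes have m−1 edges and are counted by C_{m−1}; m = 10 gives C_9. So D = C_9 = 4862.
A − B − D = 2674440 − 742900 − 4862 = 1926678.

1926678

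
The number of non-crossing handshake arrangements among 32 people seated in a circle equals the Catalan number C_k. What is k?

Non-crossing handshake pairings of 2n people are counted by C_n; 32 people gives n = 16.

16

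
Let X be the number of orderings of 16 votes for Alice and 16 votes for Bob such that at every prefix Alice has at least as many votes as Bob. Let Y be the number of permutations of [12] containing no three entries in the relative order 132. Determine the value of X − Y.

Reading a vote for the leader as '(' and for the other as ')' turns such a sequence into a balanced string of 16 pairs, so the count is C_16. So X = C_16 = 35357670.
For any fixed pattern of length 3, the pattern-avoiding permutations of [12] number C_12. So Y = C_12 = 208012.
X − Y = 35357670 − 208012 = 35149658.

35149658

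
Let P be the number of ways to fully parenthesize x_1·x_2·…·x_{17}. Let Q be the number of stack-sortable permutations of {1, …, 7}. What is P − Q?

35357241

Parenthesizations of m factors correspond to full binary trees with m leaves, counted by C_{m−1}; m = 17 gives C_16. So P = C_16 = 35357670.
Stack-sortable permutations are exactly the 231-avoiding ones, counted by C_n; here n = 7. So Q = C_7 = 429.
P − Q = 35357670 − 429 = 35357241.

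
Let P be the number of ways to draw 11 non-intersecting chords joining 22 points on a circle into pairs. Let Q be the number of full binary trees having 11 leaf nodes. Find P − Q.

41990

Non-crossing perfect matchings of 2n points on a circle are counted by C_n; with 22 points, n = 11. So P = C_11 = 58786.
A full binary tree with L leaves has L−1 internal nodes and is counted by C_{L−1}; L = 11 gives C_10. So Q = C_10 = 16796.
P − Q = 58786 − 16796 = 41990.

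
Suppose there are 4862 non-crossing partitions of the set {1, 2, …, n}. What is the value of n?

9

Non-crossing partitions of [n] are counted by C_n. The Catalan number equal to 4862 is C_9.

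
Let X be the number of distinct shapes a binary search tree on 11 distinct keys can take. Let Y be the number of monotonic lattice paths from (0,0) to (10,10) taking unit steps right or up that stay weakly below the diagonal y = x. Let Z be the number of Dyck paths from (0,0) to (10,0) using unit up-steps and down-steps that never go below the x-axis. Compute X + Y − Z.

Rooted binary trees with 11 nodes (each child slot possibly empty) number C_11. So X = C_11 = 58786.
Monotone paths in an n×n grid that stay weakly below the diagonal are counted by C_n; here n = 10. So Y = C_10 = 16796.
Paths of 5 up- and 5 down-steps that never dip below the axis are Dyck paths; their count is C_5. So Z = C_5 = 42.
X + Y − Z = 58786 + 16796 − 42 = 75540.

75540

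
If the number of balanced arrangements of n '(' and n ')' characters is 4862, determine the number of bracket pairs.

Balanced strings of n bracket-pairs are counted by C_n, and C_9 = 4862.

9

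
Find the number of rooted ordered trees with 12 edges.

A rooted plane tree with 12 edges has 13 nodes, and the count is C_12.
C_12 = C(24,12)/13 = 2704156/13 = 208012.

208012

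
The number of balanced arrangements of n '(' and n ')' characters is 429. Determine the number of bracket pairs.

7

Balanced strings of n bracket-pairs are counted by C_n. The Catalan number equal to 429 is C_7.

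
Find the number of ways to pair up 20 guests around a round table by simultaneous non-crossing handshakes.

16796

With 20 = 2·10 people, non-crossing handshake pairings are non-crossing perfect matchings on a circle, counted by C_10.
C_10 = C_9 · 2(2·9+1)/(9+2) = 4862 · 38/11 = 16796.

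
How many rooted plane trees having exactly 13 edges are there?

A rooted plane tree with 13 edges has 14 nodes, and the count is C_13.
C_13 = C_12 · 2(2·12+1)/(12+2) = 208012 · 50/14 = 742900.

742900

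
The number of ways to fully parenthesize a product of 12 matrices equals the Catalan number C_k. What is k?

Ways to associate a product of 12 factors correspond to binary trees on 12 leaves, so the count is C_11.

11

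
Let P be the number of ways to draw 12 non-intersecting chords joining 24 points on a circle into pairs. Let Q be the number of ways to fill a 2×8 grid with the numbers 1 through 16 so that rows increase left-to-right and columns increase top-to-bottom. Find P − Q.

206582

Pairing 24 circle points by 12 non-crossing chords gives C_12 matchings. So P = C_12 = 208012.
By the hook-length formula (or a Dyck-path bijection), SYT of shape 2×8 number C_8. So Q = C_8 = 1430.
P − Q = 208012 − 1430 = 206582.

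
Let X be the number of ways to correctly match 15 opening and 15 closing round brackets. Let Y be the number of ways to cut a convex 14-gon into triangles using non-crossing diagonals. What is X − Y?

9486833

With 15 pairs the number of balanced bracket strings is the Catalan number C_15. So X = C_15 = 9694845.
A convex 14-gon is triangulated into 12 triangles, and the number of such triangulations is the Catalan number C_{14−2} = C_12. So Y = C_12 = 208012.
X − Y = 9694845 − 208012 = 9486833.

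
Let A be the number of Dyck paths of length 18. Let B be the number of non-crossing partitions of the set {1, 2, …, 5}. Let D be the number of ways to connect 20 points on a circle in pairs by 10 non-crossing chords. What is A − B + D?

Dyck paths of semilength n (length 2n) are counted by C_n; here n = 9. So A = C_9 = 4862.
The non-crossing partitions of [5] form a lattice of size C_5. So B = C_5 = 42.
Pairing 20 circle points by 10 non-crossing chords gives C_10 matchings. So D = C_10 = 16796.
A − B + D = 4862 − 42 + 16796 = 21616.

21616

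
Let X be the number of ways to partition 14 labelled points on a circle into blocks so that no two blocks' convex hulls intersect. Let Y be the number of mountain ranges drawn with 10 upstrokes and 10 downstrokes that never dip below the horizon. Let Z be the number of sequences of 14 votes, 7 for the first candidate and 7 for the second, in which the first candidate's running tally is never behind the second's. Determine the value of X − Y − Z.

2657215

Non-crossing partitions of an n-element set are counted by C_n; here n = 14. So X = C_14 = 2674440.
Dyck paths of semilength n (length 2n) are counted by C_n; here n = 10. So Y = C_10 = 16796.
Ballot sequences with n votes each where one side never trails are Dyck words, counted by C_n; here n = 7. So Z = C_7 = 429.
X − Y − Z = 2674440 − 16796 − 429 = 2657215.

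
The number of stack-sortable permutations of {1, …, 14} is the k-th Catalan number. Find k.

14

By Knuth's characterisation, the stack-sortable permutations of length 14 are the 231-avoiders, numbering C_14.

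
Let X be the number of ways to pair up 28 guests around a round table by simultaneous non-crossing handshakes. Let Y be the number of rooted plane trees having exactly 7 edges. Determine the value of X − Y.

Non-crossing handshake pairings of 2n people are counted by C_n; 28 people gives n = 14. So X = C_14 = 2674440.
Rooted ordered trees with n edges are counted by C_n; here n = 7. So Y = C_7 = 429.
X − Y = 2674440 − 429 = 2674011.

2674011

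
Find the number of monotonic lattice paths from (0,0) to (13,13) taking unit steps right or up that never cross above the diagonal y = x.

Monotone paths in an n×n grid that stay weakly below the diagonal are counted by C_n; here n = 13.
C_13 = C(26,13)/14 = 10400600/14 = 742900.

742900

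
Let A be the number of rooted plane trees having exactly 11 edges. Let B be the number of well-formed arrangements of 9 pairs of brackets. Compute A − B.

A rooted plane tree with 11 edges has 12 nodes, and the count is C_11. So A = C_11 = 58786.
With 9 pairs the number of balanced bracket strings is the Catalan number C_9. So B = C_9 = 4862.
A − B = 58786 − 4862 = 53924.

53924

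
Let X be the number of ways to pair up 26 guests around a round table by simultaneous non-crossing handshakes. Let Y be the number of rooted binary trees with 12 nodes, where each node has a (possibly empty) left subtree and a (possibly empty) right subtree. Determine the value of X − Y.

534888

With 26 = 2·13 people, non-crossing handshake pairings are non-crossing perfect matchings on a circle, counted by C_13. So X = C_13 = 742900.
Binary trees (left/right distinguished) on n nodes are counted by C_n; here n = 12. So Y = C_12 = 208012.
X − Y = 742900 − 208012 = 534888.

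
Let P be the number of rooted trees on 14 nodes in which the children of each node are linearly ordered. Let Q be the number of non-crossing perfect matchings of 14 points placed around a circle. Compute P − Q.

742471

A rooted plane tree on 14 nodes has 13 edges, and such trees are counted by C_13. So P = C_13 = 742900.
Non-crossing perfect matchings of 2n points on a circle are counted by C_n; with 14 points, n = 7. So Q = C_7 = 429.
P − Q = 742900 − 429 = 742471.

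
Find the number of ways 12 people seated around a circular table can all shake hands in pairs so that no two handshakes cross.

With 12 = 2·6 people, non-crossing handshake pairings are non-crossing perfect matchings on a circle, counted by C_6.
C_6 = C_5 · 2(2·5+1)/(5+2) = 42 · 22/7 = 132.

132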